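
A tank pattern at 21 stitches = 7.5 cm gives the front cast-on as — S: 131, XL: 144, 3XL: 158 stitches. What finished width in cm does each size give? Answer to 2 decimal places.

S 46.79 cm; XL 51.43 cm; 3XL 56.43 cm.

21/7.5 = 2.8 sts per cm.
S: 131 / 2.8 = 46.786 → 46.79 cm.
XL: 144 / 2.8 = 51.429 → 51.43 cm.
3XL: 158 / 2.8 = 56.429 → 56.43 cm.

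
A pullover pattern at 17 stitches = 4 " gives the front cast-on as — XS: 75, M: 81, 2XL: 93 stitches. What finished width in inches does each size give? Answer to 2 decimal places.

17/4 = 4.25 sts per in.
XS: 75 / 4.25 = 17.647 → 17.65 in.
M: 81 / 4.25 = 19.059 → 19.06 in.
2XL: 93 / 4.25 = 21.882 → 21.88 in.

XS 17.65 inches; M 19.06 inches; 2XL 21.88 inches.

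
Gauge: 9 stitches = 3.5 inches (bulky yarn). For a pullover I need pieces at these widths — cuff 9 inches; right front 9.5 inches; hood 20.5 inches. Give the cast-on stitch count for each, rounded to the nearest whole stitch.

cuff 23; right front 24; hood 53.

Rate = 9/3.5 = 2.571 sts per in.
cuff: 9 × 2.571 = 23.14 → 23.
right front: 9.5 × 2.571 = 24.43 → 24.
hood: 20.5 × 2.571 = 52.71 → 53.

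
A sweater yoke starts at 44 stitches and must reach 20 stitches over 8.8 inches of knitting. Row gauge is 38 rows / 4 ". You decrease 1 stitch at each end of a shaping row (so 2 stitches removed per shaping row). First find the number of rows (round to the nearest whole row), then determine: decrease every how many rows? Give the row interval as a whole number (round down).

Decrease every 7th row.

Rows = 8.8 × 9.5 = 83.6 → 84 rows.
Stitches to remove: 24 → 12 shaping rows (at 2 st each).
84 / 12 = 7.00 → every 7 rows.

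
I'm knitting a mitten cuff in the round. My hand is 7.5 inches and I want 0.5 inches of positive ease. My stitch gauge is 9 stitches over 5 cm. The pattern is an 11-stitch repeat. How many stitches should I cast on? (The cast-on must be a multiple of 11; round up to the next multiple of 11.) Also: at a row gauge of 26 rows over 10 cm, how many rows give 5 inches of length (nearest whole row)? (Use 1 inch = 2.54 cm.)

Finished = 7.5 + 0.5 = 8 inches.
8 inches × 2.54 = 20.32 cm.
9/5 = 1.8 sts per cm; 20.32 × 1.8 = 36.58 sts.
Next multiple of 11 → 44.
5 inches = 12.70 cm; × 2.6 = 33.02 → 33 rows.

Cast on 44 stitches; work 33 rows.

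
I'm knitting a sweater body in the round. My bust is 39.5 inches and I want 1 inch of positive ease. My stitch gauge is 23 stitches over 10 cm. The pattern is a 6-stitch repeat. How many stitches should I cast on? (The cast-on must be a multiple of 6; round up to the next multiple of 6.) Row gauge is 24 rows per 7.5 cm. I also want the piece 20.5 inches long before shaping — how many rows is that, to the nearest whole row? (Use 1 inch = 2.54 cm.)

Cast on 240 stitches; work 167 rows.

Finished = 39.5 + 1 = 40.5 inches.
40.5 inches × 2.54 = 102.87 cm.
23/10 = 2.3 sts per cm; 102.87 × 2.3 = 236.60 sts.
Next multiple of 6 → 240.
20.5 inches = 52.07 cm; × 3.2 = 166.62 → 167 rows.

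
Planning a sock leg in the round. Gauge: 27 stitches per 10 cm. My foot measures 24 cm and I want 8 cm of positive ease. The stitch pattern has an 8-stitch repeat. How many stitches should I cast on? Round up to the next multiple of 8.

Cast on 88 stitches.

Finished = 24 + 8 = 32 cm.
27 / 10 = 2.7 sts/cm.
32 × 2.7 = 86.40 sts.
Next multiple of 8: 88.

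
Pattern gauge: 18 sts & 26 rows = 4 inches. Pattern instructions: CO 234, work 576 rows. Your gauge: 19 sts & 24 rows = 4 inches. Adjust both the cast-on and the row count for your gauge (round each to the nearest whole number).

Cast on 247 stitches; work 532 rows.

Stitches: 234 × 19/18 = 247.00 → 247.
Rows: 576 × 24/26 = 531.69 → 532.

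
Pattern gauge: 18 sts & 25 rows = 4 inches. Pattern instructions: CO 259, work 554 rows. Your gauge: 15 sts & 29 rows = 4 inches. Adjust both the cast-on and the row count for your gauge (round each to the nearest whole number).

Stitches: 259 × 15/18 = 215.83 → 216.
Rows: 554 × 29/25 = 642.64 → 643.

Cast on 216 stitches; work 643 rows.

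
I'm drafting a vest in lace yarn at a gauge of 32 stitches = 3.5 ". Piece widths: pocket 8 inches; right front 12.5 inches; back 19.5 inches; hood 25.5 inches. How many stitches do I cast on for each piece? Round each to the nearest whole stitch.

Rate = 32/3.5 = 9.143 sts per in.
pocket: 8 × 9.143 = 73.14 → 73.
right front: 12.5 × 9.143 = 114.29 → 114.
back: 19.5 × 9.143 = 178.29 → 178.
hood: 25.5 × 9.143 = 233.14 → 233.

pocket 73; right front 114; back 178; hood 233.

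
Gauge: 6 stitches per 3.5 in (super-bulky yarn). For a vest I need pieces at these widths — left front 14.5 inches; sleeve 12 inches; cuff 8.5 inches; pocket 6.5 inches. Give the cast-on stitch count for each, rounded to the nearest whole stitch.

left front 25; sleeve 21; cuff 15; pocket 11.

Rate = 6/3.5 = 1.714 sts per in.
left front: 14.5 × 1.714 = 24.86 → 25.
sleeve: 12 × 1.714 = 20.57 → 21.
cuff: 8.5 × 1.714 = 14.57 → 15.
pocket: 6.5 × 1.714 = 11.14 → 11.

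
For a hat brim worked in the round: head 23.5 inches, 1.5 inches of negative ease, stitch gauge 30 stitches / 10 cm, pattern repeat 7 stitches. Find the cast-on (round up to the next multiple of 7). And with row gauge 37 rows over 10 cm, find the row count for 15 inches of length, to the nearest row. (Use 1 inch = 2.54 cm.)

Cast on 168 stitches; work 141 rows.

Finished = 23.5 − 1.5 = 22 inches.
22 inches × 2.54 = 55.88 cm.
30/10 = 3 sts per cm; 55.88 × 3 = 167.64 sts.
Next multiple of 7 → 168.
15 inches = 38.10 cm; × 3.7 = 140.97 → 141 rows.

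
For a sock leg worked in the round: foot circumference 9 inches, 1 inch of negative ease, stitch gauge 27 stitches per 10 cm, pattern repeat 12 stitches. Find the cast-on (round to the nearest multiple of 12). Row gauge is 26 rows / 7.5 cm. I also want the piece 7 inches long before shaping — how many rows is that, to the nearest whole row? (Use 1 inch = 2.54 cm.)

Cast on 60 stitches; work 62 rows.

Finished = 9 − 1 = 8 inches.
8 inches × 2.54 = 20.32 cm.
27/10 = 2.7 sts per cm; 20.32 × 2.7 = 54.86 sts.
Nearest multiple of 12 → 60.
7 inches = 17.78 cm; × 3.467 = 61.64 → 62 rows.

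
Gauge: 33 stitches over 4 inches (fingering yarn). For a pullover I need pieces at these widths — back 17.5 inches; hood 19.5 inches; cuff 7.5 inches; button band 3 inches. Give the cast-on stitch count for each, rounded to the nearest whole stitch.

Rate = 33/4 = 8.25 sts per in.
back: 17.5 × 8.25 = 144.38 → 144.
hood: 19.5 × 8.25 = 160.88 → 161.
cuff: 7.5 × 8.25 = 61.88 → 62.
button band: 3 × 8.25 = 24.75 → 25.

back 144; hood 161; cuff 62; button band 25.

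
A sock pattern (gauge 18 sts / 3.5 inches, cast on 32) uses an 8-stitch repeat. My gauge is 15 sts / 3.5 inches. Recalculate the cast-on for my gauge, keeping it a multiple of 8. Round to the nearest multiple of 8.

32 × 15 / 18 = 26.67.
Nearest multiple of 8: 24.

CO 24 sts.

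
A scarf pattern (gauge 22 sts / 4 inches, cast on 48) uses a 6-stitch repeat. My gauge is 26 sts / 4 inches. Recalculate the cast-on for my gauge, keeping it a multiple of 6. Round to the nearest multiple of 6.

48 × 26 / 22 = 56.73.
Nearest multiple of 6: 54.

Cast on 54 stitches.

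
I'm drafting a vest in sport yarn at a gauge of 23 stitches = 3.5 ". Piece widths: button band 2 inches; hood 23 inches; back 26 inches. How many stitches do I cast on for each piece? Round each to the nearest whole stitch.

button band 13; hood 151; back 171.

Rate = 23/3.5 = 6.571 sts per in.
button band: 2 × 6.571 = 13.14 → 13.
hood: 23 × 6.571 = 151.14 → 151.
back: 26 × 6.571 = 170.86 → 171.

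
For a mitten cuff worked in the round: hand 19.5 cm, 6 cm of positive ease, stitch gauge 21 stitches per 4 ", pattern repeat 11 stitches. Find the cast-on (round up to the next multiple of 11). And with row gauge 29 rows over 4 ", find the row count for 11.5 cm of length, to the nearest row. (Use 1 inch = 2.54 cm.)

Cast on 55 stitches; work 33 rows.

Finished = 19.5 + 6 = 25.5 cm.
25.5 cm × 1/2.54 = 10.04 inches.
21/4 = 5.25 sts per in; 10.04 × 5.25 = 52.71 sts.
Next multiple of 11 → 55.
11.5 cm = 4.53 inches; × 7.25 = 32.82 → 33 rows.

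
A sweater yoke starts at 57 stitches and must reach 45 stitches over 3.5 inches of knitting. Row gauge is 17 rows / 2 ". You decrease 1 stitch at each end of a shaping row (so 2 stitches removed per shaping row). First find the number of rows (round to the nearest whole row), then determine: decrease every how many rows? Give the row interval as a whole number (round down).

Rows = 3.5 × 8.5 = 29.8 → 30 rows.
Stitches to remove: 12 → 6 shaping rows (at 2 st each).
30 / 6 = 5.00 → every 5 rows.

Decrease every 5th row.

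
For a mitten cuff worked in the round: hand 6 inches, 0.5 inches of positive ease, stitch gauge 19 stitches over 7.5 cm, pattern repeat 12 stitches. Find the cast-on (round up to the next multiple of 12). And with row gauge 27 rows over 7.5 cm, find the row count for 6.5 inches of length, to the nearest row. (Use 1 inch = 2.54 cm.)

Cast on 48 stitches; work 59 rows.

Finished = 6 + 0.5 = 6.5 inches.
6.5 inches × 2.54 = 16.51 cm.
19/7.5 = 2.533 sts per cm; 16.51 × 2.533 = 41.83 sts.
Next multiple of 12 → 48.
6.5 inches = 16.51 cm; × 3.6 = 59.44 → 59 rows.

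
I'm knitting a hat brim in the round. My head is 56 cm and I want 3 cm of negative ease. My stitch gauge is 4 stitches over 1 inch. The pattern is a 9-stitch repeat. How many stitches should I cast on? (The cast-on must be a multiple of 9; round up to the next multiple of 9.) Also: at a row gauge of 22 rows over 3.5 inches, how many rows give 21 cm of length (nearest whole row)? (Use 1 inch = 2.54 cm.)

Cast on 90 stitches; work 52 rows.

Finished = 56 − 3 = 53 cm.
53 cm × 1/2.54 = 20.87 inches.
4/1 = 4 sts per in; 20.87 × 4 = 83.46 sts.
Next multiple of 9 → 90.
21 cm = 8.27 inches; × 6.286 = 51.97 → 52 rows.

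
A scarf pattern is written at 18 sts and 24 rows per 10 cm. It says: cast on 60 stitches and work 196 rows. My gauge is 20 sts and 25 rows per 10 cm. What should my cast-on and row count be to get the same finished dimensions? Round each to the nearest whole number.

Stitches: 60 × 20/18 = 66.67 → 67.
Rows: 196 × 25/24 = 204.17 → 204.

Cast on 67 stitches; work 204 rows.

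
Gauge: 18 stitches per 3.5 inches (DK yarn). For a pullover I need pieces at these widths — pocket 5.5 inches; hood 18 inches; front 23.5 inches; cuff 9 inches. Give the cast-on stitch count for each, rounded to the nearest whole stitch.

pocket 28; hood 93; front 121; cuff 46.

Rate = 18/3.5 = 5.143 sts per in.
pocket: 5.5 × 5.143 = 28.29 → 28.
hood: 18 × 5.143 = 92.57 → 93.
front: 23.5 × 5.143 = 120.86 → 121.
cuff: 9 × 5.143 = 46.29 → 46.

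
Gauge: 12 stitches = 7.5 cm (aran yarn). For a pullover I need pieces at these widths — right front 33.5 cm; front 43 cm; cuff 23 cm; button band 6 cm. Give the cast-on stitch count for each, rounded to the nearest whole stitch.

Rate = 12/7.5 = 1.6 sts per cm.
right front: 33.5 × 1.6 = 53.60 → 54.
front: 43 × 1.6 = 68.80 → 69.
cuff: 23 × 1.6 = 36.80 → 37.
button band: 6 × 1.6 = 9.60 → 10.

right front 54; front 69; cuff 37; button band 10.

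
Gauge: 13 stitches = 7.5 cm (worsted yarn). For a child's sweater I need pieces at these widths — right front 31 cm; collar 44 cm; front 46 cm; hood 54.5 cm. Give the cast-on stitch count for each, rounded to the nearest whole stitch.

Rate = 13/7.5 = 1.733 sts per cm.
right front: 31 × 1.733 = 53.73 → 54.
collar: 44 × 1.733 = 76.27 → 76.
front: 46 × 1.733 = 79.73 → 80.
hood: 54.5 × 1.733 = 94.47 → 94.

right front 54; collar 76; front 80; hood 94.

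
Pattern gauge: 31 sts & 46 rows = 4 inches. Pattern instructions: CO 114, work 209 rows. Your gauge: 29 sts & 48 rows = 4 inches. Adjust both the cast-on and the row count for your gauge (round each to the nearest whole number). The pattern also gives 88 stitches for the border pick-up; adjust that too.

Stitches: 114 × 29/31 = 106.65 → 107.
Rows: 209 × 48/46 = 218.09 → 218.
border pick-up: 88 × 29/31 = 82.32 → 82.

Cast on 107 stitches; work 218 rows; border pick-up 82 stitches.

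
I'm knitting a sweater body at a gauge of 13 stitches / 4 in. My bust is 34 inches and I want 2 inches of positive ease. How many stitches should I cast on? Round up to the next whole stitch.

Finished = 34 + 2 = 36 in.
13 / 4 = 3.25 sts per inch.
36.00 × 3.25 = 117.00 sts.

117 stitches.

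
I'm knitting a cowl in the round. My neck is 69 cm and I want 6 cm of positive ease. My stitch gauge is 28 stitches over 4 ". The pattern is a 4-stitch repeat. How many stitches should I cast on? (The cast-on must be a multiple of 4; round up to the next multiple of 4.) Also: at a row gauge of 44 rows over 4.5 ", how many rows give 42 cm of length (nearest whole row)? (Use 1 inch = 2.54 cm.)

Cast on 208 stitches; work 162 rows.

Finished = 69 + 6 = 75 cm.
75 cm × 1/2.54 = 29.53 inches.
28/4 = 7 sts per in; 29.53 × 7 = 206.69 sts.
Next multiple of 4 → 208.
42 cm = 16.54 inches; × 9.778 = 161.68 → 162 rows.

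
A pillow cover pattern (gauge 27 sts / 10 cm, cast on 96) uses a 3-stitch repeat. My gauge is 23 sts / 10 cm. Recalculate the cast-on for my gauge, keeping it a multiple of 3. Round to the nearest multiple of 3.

Cast on 81 stitches.

96 × 23 / 27 = 81.78.
Nearest multiple of 3: 81.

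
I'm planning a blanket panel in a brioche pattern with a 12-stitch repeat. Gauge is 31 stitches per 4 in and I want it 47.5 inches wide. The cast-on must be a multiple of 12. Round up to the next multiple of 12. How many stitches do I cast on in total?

372 stitches.

31 / 4 = 7.75 sts per inch.
47.5 × 7.75 = 368.12 sts.
Next multiple of 12: 372.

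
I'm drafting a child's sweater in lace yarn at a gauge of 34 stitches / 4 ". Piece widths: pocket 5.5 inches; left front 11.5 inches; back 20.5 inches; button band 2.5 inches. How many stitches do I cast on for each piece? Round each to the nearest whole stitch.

pocket 47; left front 98; back 174; button band 21.

Rate = 34/4 = 8.5 sts per in.
pocket: 5.5 × 8.5 = 46.75 → 47.
left front: 11.5 × 8.5 = 97.75 → 98.
back: 20.5 × 8.5 = 174.25 → 174.
button band: 2.5 × 8.5 = 21.25 → 21.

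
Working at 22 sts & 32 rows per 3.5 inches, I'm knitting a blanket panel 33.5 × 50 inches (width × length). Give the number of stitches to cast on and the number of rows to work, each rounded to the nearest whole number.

Stitch gauge = 22/3.5 = 6.286 sts/in; 33.5 × 6.286 = 210.57 → 211 sts.
Row gauge = 32/3.5 = 9.143 rows/in; 50 × 9.143 = 457.14 → 457 rows.

Cast on 211 stitches and work 457 rows.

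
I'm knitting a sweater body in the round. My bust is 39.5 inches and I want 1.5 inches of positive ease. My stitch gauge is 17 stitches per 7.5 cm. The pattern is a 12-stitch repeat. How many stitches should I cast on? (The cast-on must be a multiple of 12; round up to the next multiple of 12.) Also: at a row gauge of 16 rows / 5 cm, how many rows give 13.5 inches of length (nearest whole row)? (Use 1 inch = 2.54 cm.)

Cast on 240 stitches; work 110 rows.

Finished = 39.5 + 1.5 = 41 inches.
41 inches × 2.54 = 104.14 cm.
17/7.5 = 2.267 sts per cm; 104.14 × 2.267 = 236.05 sts.
Next multiple of 12 → 240.
13.5 inches = 34.29 cm; × 3.2 = 109.73 → 110 rows.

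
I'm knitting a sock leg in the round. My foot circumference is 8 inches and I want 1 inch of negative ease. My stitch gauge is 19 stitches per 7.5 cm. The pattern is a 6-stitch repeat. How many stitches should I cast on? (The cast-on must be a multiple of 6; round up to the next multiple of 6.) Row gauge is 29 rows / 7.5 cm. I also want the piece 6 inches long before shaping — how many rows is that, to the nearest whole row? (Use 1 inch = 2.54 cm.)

Finished = 8 − 1 = 7 inches.
7 inches × 2.54 = 17.78 cm.
19/7.5 = 2.533 sts per cm; 17.78 × 2.533 = 45.04 sts.
Next multiple of 6 → 48.
6 inches = 15.24 cm; × 3.867 = 58.93 → 59 rows.

Cast on 48 stitches; work 59 rows.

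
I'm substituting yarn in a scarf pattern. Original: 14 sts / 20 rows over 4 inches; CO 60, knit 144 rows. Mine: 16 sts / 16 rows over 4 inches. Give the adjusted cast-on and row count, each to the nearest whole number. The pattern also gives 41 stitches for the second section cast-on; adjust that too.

Stitches: 60 × 16/14 = 68.57 → 69.
Rows: 144 × 16/20 = 115.20 → 115.
second section cast-on: 41 × 16/14 = 46.86 → 47.

Cast on 69 stitches; work 115 rows; second section cast-on 47 stitches.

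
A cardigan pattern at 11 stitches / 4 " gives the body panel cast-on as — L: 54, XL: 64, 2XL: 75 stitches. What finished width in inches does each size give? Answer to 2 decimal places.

L 19.64 inches; XL 23.27 inches; 2XL 27.27 inches.

11/4 = 2.75 sts per in.
L: 54 / 2.75 = 19.636 → 19.64 in.
XL: 64 / 2.75 = 23.273 → 23.27 in.
2XL: 75 / 2.75 = 27.273 → 27.27 in.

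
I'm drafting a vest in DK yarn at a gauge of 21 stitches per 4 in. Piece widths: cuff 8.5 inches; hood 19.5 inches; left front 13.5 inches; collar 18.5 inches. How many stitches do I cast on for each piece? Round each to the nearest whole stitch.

cuff 45; hood 102; left front 71; collar 97.

Rate = 21/4 = 5.25 sts per in.
cuff: 8.5 × 5.25 = 44.62 → 45.
hood: 19.5 × 5.25 = 102.38 → 102.
left front: 13.5 × 5.25 = 70.88 → 71.
collar: 18.5 × 5.25 = 97.12 → 97.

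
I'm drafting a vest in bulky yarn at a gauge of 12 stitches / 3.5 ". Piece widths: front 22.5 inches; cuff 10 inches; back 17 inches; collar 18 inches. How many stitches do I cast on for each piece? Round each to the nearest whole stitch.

Rate = 12/3.5 = 3.429 sts per in.
front: 22.5 × 3.429 = 77.14 → 77.
cuff: 10 × 3.429 = 34.29 → 34.
back: 17 × 3.429 = 58.29 → 58.
collar: 18 × 3.429 = 61.71 → 62.

front 77; cuff 34; back 58; collar 62.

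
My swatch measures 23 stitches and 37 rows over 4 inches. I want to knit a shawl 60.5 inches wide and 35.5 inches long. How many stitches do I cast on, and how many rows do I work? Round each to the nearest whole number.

Cast on 348 stitches and work 328 rows.

Stitch gauge = 23/4 = 5.75 sts/in; 60.5 × 5.75 = 347.88 → 348 sts.
Row gauge = 37/4 = 9.25 rows/in; 35.5 × 9.25 = 328.38 → 328 rows.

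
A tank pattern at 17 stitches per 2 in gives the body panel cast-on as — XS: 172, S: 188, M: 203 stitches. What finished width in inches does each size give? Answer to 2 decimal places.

17/2 = 8.5 sts per in.
XS: 172 / 8.5 = 20.235 → 20.24 in.
S: 188 / 8.5 = 22.118 → 22.12 in.
M: 203 / 8.5 = 23.882 → 23.88 in.

XS 20.24 inches; S 22.12 inches; M 23.88 inches.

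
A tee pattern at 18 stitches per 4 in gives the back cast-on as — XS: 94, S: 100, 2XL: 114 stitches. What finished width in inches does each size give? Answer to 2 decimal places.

XS 20.89 inches; S 22.22 inches; 2XL 25.33 inches.

18/4 = 4.5 sts per in.
XS: 94 / 4.5 = 20.889 → 20.89 in.
S: 100 / 4.5 = 22.222 → 22.22 in.
2XL: 114 / 4.5 = 25.333 → 25.33 in.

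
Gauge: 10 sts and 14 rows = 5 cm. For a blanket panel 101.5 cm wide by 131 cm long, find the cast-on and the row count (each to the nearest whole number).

Cast on 203 stitches and work 367 rows.

Stitch gauge = 10/5 = 2 sts/cm; 101.5 × 2 = 203.00 → 203 sts.
Row gauge = 14/5 = 2.8 rows/cm; 131 × 2.8 = 366.80 → 367 rows.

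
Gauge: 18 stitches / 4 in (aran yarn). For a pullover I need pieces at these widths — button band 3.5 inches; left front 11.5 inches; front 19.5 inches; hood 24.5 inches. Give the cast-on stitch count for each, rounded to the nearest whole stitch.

button band 16; left front 52; front 88; hood 110.

Rate = 18/4 = 4.5 sts per in.
button band: 3.5 × 4.5 = 15.75 → 16.
left front: 11.5 × 4.5 = 51.75 → 52.
front: 19.5 × 4.5 = 87.75 → 88.
hood: 24.5 × 4.5 = 110.25 → 110.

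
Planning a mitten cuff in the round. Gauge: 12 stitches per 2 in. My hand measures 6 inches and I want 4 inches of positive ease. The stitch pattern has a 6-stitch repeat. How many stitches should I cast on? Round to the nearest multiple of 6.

Cast on 60 stitches.

Finished = 6 + 4 = 10 inches.
12 / 2 = 6 sts/in.
10 × 6 = 60.00 sts.
Nearest multiple of 6: 60.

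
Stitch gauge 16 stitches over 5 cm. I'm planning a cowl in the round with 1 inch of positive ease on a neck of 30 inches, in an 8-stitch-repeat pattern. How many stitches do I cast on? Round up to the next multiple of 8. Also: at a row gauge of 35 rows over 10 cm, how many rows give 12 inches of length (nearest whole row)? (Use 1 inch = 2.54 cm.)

Cast on 256 stitches; work 107 rows.

Finished = 30 + 1 = 31 inches.
31 inches × 2.54 = 78.74 cm.
16/5 = 3.2 sts per cm; 78.74 × 3.2 = 251.97 sts.
Next multiple of 8 → 256.
12 inches = 30.48 cm; × 3.5 = 106.68 → 107 rows.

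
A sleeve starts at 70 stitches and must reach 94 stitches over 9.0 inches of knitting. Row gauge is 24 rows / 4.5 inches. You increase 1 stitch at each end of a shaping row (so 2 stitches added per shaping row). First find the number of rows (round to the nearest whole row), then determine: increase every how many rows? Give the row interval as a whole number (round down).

Rows = 9.0 × 5.333 = 48.0 → 48 rows.
Stitches to add: 24 → 12 shaping rows (at 2 st each).
48 / 12 = 4.00 → every 4 rows.

Increase every 4th row.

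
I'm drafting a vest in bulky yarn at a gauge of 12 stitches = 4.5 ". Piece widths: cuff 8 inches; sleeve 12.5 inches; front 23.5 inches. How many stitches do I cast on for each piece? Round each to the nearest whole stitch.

Rate = 12/4.5 = 2.667 sts per in.
cuff: 8 × 2.667 = 21.33 → 21.
sleeve: 12.5 × 2.667 = 33.33 → 33.
front: 23.5 × 2.667 = 62.67 → 63.

cuff 21; sleeve 33; front 63.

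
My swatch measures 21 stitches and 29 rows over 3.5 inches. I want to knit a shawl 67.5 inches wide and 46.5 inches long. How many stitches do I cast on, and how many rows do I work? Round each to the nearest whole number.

Stitch gauge = 21/3.5 = 6 sts/in; 67.5 × 6 = 405.00 → 405 sts.
Row gauge = 29/3.5 = 8.286 rows/in; 46.5 × 8.286 = 385.29 → 385 rows.

Cast on 405 stitches and work 385 rows.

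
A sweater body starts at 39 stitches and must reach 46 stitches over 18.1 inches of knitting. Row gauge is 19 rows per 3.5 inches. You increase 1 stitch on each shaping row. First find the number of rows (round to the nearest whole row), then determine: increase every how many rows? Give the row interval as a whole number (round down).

Rows = 18.1 × 5.429 = 98.3 → 98 rows.
Stitches to add: 7 → 7 shaping rows (at 1 st each).
98 / 7 = 14.00 → every 14 rows.

Increase every 14th row.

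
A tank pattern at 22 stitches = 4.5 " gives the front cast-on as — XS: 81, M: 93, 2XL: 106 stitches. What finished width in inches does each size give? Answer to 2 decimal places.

22/4.5 = 4.889 sts per in.
XS: 81 / 4.889 = 16.568 → 16.57 in.
M: 93 / 4.889 = 19.023 → 19.02 in.
2XL: 106 / 4.889 = 21.682 → 21.68 in.

XS 16.57 inches; M 19.02 inches; 2XL 21.68 inches.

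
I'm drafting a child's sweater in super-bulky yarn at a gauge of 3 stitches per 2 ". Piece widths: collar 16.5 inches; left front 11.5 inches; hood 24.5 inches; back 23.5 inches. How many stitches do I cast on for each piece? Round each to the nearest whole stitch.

collar 25; left front 17; hood 37; back 35.

Rate = 3/2 = 1.5 sts per in.
collar: 16.5 × 1.5 = 24.75 → 25.
left front: 11.5 × 1.5 = 17.25 → 17.
hood: 24.5 × 1.5 = 36.75 → 37.
back: 23.5 × 1.5 = 35.25 → 35.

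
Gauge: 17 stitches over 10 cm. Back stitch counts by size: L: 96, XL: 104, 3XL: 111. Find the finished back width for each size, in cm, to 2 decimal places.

L 56.47 cm; XL 61.18 cm; 3XL 65.29 cm.

17/10 = 1.7 sts per cm.
L: 96 / 1.7 = 56.471 → 56.47 cm.
XL: 104 / 1.7 = 61.176 → 61.18 cm.
3XL: 111 / 1.7 = 65.294 → 65.29 cm.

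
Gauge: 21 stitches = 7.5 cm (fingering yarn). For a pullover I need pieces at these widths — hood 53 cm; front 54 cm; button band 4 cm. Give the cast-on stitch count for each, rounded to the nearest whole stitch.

Rate = 21/7.5 = 2.8 sts per cm.
hood: 53 × 2.8 = 148.40 → 148.
front: 54 × 2.8 = 151.20 → 151.
button band: 4 × 2.8 = 11.20 → 11.

hood 148; front 151; button band 11.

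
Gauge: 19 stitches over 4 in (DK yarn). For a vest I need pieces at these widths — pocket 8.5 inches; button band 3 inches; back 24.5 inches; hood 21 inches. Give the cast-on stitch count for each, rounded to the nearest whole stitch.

pocket 40; button band 14; back 116; hood 100.

Rate = 19/4 = 4.75 sts per in.
pocket: 8.5 × 4.75 = 40.38 → 40.
button band: 3 × 4.75 = 14.25 → 14.
back: 24.5 × 4.75 = 116.38 → 116.
hood: 21 × 4.75 = 99.75 → 100.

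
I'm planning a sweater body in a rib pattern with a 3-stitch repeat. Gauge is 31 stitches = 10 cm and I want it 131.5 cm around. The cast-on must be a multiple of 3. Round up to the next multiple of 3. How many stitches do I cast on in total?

408 stitches.

31 / 10 = 3.1 sts per cm.
131.5 × 3.1 = 407.65 sts.
Next multiple of 3: 408.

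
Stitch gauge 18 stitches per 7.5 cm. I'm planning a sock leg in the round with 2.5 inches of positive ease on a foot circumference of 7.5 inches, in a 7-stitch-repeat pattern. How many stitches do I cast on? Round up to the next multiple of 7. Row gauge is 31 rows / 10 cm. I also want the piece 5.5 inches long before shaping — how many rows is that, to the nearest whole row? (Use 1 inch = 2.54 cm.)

Cast on 63 stitches; work 43 rows.

Finished = 7.5 + 2.5 = 10 inches.
10 inches × 2.54 = 25.40 cm.
18/7.5 = 2.4 sts per cm; 25.40 × 2.4 = 60.96 sts.
Next multiple of 7 → 63.
5.5 inches = 13.97 cm; × 3.1 = 43.31 → 43 rows.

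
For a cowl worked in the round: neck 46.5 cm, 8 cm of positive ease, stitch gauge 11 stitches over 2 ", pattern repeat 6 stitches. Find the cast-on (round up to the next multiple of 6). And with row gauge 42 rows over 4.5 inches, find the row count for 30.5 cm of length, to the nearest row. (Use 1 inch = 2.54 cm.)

Finished = 46.5 + 8 = 54.5 cm.
54.5 cm × 1/2.54 = 21.46 inches.
11/2 = 5.5 sts per in; 21.46 × 5.5 = 118.01 sts.
Next multiple of 6 → 120.
30.5 cm = 12.01 inches; × 9.333 = 112.07 → 112 rows.

Cast on 120 stitches; work 112 rows.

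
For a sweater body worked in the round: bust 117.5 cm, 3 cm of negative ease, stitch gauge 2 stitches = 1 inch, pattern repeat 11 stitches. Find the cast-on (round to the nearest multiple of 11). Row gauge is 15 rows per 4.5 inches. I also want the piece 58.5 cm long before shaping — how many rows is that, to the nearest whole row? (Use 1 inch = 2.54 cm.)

Cast on 88 stitches; work 77 rows.

Finished = 117.5 − 3 = 114.5 cm.
114.5 cm × 1/2.54 = 45.08 inches.
2/1 = 2 sts per in; 45.08 × 2 = 90.16 sts.
Nearest multiple of 11 → 88.
58.5 cm = 23.03 inches; × 3.333 = 76.77 → 77 rows.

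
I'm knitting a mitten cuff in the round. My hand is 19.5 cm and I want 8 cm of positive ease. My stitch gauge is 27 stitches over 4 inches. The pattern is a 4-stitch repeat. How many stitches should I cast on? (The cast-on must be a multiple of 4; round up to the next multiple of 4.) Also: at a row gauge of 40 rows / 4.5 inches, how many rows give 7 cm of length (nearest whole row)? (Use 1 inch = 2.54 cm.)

Finished = 19.5 + 8 = 27.5 cm.
27.5 cm × 1/2.54 = 10.83 inches.
27/4 = 6.75 sts per in; 10.83 × 6.75 = 73.08 sts.
Next multiple of 4 → 76.
7 cm = 2.76 inches; × 8.889 = 24.50 → 24 rows.

Cast on 76 stitches; work 24 rows.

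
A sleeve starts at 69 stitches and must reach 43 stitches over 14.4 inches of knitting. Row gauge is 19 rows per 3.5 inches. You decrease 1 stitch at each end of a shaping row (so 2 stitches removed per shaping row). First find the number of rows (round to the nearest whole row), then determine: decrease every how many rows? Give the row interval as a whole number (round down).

Decrease every 6th row.

Rows = 14.4 × 5.429 = 78.2 → 78 rows.
Stitches to remove: 26 → 13 shaping rows (at 2 st each).
78 / 13 = 6.00 → every 6 rows.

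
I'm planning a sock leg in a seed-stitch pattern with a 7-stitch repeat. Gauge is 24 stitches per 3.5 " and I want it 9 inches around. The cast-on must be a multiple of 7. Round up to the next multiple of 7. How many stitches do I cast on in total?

24 / 3.5 = 6.857 sts per inch.
9 × 6.857 = 61.71 sts.
Next multiple of 7: 63.

CO 63 sts.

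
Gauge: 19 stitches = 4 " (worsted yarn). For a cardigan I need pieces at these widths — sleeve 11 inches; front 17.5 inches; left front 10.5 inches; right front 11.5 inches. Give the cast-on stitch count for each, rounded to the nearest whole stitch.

Rate = 19/4 = 4.75 sts per in.
sleeve: 11 × 4.75 = 52.25 → 52.
front: 17.5 × 4.75 = 83.12 → 83.
left front: 10.5 × 4.75 = 49.88 → 50.
right front: 11.5 × 4.75 = 54.62 → 55.

sleeve 52; front 83; left front 50; right front 55.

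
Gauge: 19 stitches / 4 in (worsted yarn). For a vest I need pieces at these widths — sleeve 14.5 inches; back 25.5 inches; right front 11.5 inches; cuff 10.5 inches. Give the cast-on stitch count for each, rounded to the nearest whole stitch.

Rate = 19/4 = 4.75 sts per in.
sleeve: 14.5 × 4.75 = 68.88 → 69.
back: 25.5 × 4.75 = 121.12 → 121.
right front: 11.5 × 4.75 = 54.62 → 55.
cuff: 10.5 × 4.75 = 49.88 → 50.

sleeve 69; back 121; right front 55; cuff 50.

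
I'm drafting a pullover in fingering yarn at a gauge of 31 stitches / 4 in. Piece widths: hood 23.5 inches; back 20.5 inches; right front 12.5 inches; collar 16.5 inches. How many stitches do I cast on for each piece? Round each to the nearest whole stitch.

hood 182; back 159; right front 97; collar 128.

Rate = 31/4 = 7.75 sts per in.
hood: 23.5 × 7.75 = 182.12 → 182.
back: 20.5 × 7.75 = 158.88 → 159.
right front: 12.5 × 7.75 = 96.88 → 97.
collar: 16.5 × 7.75 = 127.88 → 128.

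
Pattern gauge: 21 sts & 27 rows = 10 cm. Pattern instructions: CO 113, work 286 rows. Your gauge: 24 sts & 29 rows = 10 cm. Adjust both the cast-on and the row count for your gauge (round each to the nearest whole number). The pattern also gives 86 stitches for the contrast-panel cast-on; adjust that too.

Stitches: 113 × 24/21 = 129.14 → 129.
Rows: 286 × 29/27 = 307.19 → 307.
contrast-panel cast-on: 86 × 24/21 = 98.29 → 98.

Cast on 129 stitches; work 307 rows; contrast-panel cast-on 98 stitches.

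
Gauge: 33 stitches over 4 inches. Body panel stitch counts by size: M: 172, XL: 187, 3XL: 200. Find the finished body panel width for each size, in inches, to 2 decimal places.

33/4 = 8.25 sts per in.
M: 172 / 8.25 = 20.848 → 20.85 in.
XL: 187 / 8.25 = 22.667 → 22.67 in.
3XL: 200 / 8.25 = 24.242 → 24.24 in.

M 20.85 inches; XL 22.67 inches; 3XL 24.24 inches.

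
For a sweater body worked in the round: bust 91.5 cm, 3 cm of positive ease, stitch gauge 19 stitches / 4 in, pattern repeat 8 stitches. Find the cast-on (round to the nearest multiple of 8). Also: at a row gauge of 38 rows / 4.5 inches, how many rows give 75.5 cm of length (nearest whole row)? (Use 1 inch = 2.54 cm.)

Finished = 91.5 + 3 = 94.5 cm.
94.5 cm × 1/2.54 = 37.20 inches.
19/4 = 4.75 sts per in; 37.20 × 4.75 = 176.72 sts.
Nearest multiple of 8 → 176.
75.5 cm = 29.72 inches; × 8.444 = 251.01 → 251 rows.

Cast on 176 stitches; work 251 rows.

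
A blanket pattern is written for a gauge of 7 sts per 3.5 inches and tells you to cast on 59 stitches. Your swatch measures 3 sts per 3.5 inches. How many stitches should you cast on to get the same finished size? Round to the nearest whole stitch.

25 stitches.

Scale factor = 3 / 7 = 0.429.
59 × 3 / 7 = 25.29 sts.
→ 25 sts.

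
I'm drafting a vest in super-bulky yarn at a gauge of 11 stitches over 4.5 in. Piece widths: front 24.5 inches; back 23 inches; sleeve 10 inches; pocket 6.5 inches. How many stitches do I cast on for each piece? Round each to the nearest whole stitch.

front 60; back 56; sleeve 24; pocket 16.

Rate = 11/4.5 = 2.444 sts per in.
front: 24.5 × 2.444 = 59.89 → 60.
back: 23 × 2.444 = 56.22 → 56.
sleeve: 10 × 2.444 = 24.44 → 24.
pocket: 6.5 × 2.444 = 15.89 → 16.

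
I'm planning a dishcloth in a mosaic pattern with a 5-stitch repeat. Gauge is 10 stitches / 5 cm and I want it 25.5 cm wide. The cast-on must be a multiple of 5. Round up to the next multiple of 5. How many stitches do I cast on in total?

Cast on 55 stitches.

10 / 5 = 2 sts per cm.
25.5 × 2 = 51.00 sts.
Next multiple of 5: 55.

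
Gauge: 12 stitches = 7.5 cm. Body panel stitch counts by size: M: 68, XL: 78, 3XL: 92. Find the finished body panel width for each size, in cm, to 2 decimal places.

M 42.50 cm; XL 48.75 cm; 3XL 57.50 cm.

12/7.5 = 1.6 sts per cm.
M: 68 / 1.6 = 42.500 → 42.50 cm.
XL: 78 / 1.6 = 48.750 → 48.75 cm.
3XL: 92 / 1.6 = 57.500 → 57.50 cm.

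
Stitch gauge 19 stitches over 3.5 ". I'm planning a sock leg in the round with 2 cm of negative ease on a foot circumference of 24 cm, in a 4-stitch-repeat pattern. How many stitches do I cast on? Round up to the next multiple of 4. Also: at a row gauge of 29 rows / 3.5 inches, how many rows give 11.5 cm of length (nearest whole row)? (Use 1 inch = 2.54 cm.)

Cast on 48 stitches; work 38 rows.

Finished = 24 − 2 = 22 cm.
22 cm × 1/2.54 = 8.66 inches.
19/3.5 = 5.429 sts per in; 8.66 × 5.429 = 47.02 sts.
Next multiple of 4 → 48.
11.5 cm = 4.53 inches; × 8.286 = 37.51 → 38 rows.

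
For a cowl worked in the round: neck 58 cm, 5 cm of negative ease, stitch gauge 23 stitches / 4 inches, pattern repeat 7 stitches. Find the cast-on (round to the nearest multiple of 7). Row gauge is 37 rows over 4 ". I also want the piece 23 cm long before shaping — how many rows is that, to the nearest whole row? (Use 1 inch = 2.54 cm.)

Finished = 58 − 5 = 53 cm.
53 cm × 1/2.54 = 20.87 inches.
23/4 = 5.75 sts per in; 20.87 × 5.75 = 119.98 sts.
Nearest multiple of 7 → 119.
23 cm = 9.06 inches; × 9.25 = 83.76 → 84 rows.

Cast on 119 stitches; work 84 rows.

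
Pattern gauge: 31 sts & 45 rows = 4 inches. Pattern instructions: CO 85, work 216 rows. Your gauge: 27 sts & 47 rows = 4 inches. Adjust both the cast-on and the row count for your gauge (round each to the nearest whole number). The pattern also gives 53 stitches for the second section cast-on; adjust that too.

Cast on 74 stitches; work 226 rows; second section cast-on 46 stitches.

Stitches: 85 × 27/31 = 74.03 → 74.
Rows: 216 × 47/45 = 225.60 → 226.
second section cast-on: 53 × 27/31 = 46.16 → 46.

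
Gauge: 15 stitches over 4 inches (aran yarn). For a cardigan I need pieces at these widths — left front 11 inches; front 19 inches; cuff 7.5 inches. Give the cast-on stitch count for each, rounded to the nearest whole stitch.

left front 41; front 71; cuff 28.

Rate = 15/4 = 3.75 sts per in.
left front: 11 × 3.75 = 41.25 → 41.
front: 19 × 3.75 = 71.25 → 71.
cuff: 7.5 × 3.75 = 28.12 → 28.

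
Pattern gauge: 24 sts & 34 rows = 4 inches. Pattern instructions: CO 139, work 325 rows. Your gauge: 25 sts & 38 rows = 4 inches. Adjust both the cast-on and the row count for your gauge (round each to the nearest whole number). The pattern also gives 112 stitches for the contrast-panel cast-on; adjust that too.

Stitches: 139 × 25/24 = 144.79 → 145.
Rows: 325 × 38/34 = 363.24 → 363.
contrast-panel cast-on: 112 × 25/24 = 116.67 → 117.

Cast on 145 stitches; work 363 rows; contrast-panel cast-on 117 stitches.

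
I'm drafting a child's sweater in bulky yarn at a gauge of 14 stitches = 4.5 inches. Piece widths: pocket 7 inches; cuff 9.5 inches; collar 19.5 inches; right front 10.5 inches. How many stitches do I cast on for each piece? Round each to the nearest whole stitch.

Rate = 14/4.5 = 3.111 sts per in.
pocket: 7 × 3.111 = 21.78 → 22.
cuff: 9.5 × 3.111 = 29.56 → 30.
collar: 19.5 × 3.111 = 60.67 → 61.
right front: 10.5 × 3.111 = 32.67 → 33.

pocket 22; cuff 30; collar 61; right front 33.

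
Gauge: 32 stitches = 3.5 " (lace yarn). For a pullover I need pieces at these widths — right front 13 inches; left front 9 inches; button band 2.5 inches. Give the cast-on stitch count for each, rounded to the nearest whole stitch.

right front 119; left front 82; button band 23.

Rate = 32/3.5 = 9.143 sts per in.
right front: 13 × 9.143 = 118.86 → 119.
left front: 9 × 9.143 = 82.29 → 82.
button band: 2.5 × 9.143 = 22.86 → 23.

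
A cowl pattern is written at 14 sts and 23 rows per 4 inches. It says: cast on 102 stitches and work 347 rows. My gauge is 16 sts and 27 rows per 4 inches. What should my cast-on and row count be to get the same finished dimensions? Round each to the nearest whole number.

Stitches: 102 × 16/14 = 116.57 → 117.
Rows: 347 × 27/23 = 407.35 → 407.

Cast on 117 stitches; work 407 rows.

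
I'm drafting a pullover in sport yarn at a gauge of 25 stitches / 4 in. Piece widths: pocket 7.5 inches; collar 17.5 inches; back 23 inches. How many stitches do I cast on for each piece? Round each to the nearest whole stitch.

pocket 47; collar 109; back 144.

Rate = 25/4 = 6.25 sts per in.
pocket: 7.5 × 6.25 = 46.88 → 47.
collar: 17.5 × 6.25 = 109.38 → 109.
back: 23 × 6.25 = 143.75 → 144.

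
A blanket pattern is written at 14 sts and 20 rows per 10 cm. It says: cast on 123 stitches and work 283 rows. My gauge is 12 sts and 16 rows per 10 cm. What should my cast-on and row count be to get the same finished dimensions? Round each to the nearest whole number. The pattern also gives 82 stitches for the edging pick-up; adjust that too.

Cast on 105 stitches; work 226 rows; edging pick-up 70 stitches.

Stitches: 123 × 12/14 = 105.43 → 105.
Rows: 283 × 16/20 = 226.40 → 226.
edging pick-up: 82 × 12/14 = 70.29 → 70.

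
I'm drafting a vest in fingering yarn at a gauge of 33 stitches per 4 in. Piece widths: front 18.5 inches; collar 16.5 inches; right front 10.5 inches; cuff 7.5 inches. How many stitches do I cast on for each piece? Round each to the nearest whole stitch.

front 153; collar 136; right front 87; cuff 62.

Rate = 33/4 = 8.25 sts per in.
front: 18.5 × 8.25 = 152.62 → 153.
collar: 16.5 × 8.25 = 136.12 → 136.
right front: 10.5 × 8.25 = 86.62 → 87.
cuff: 7.5 × 8.25 = 61.88 → 62.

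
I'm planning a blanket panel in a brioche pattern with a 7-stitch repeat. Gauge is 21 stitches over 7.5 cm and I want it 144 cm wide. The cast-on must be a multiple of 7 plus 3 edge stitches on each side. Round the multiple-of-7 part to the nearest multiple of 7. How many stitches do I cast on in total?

405 stitches.

21 / 7.5 = 2.8 sts per cm.
144 × 2.8 = 403.20 sts.
Less 6 edge sts → 397.20 for the repeat.
Nearest multiple of 7: 399.
Add back 6 edge sts → 405.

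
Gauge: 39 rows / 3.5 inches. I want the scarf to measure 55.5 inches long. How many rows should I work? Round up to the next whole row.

39 rows / 3.5 in = 11.143 rows per inch.
55.5 × 11.143 = 618.43 rows.
Round up → 619.

Knit 619 rows.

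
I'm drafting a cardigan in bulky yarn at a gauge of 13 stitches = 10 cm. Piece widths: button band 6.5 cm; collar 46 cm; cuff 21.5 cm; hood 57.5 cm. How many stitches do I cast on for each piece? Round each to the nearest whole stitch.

button band 8; collar 60; cuff 28; hood 75.

Rate = 13/10 = 1.3 sts per cm.
button band: 6.5 × 1.3 = 8.45 → 8.
collar: 46 × 1.3 = 59.80 → 60.
cuff: 21.5 × 1.3 = 27.95 → 28.
hood: 57.5 × 1.3 = 74.75 → 75.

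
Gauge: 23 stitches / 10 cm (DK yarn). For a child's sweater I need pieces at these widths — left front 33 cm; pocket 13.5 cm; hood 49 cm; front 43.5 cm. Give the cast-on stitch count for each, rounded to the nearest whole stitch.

Rate = 23/10 = 2.3 sts per cm.
left front: 33 × 2.3 = 75.90 → 76.
pocket: 13.5 × 2.3 = 31.05 → 31.
hood: 49 × 2.3 = 112.70 → 113.
front: 43.5 × 2.3 = 100.05 → 100.

left front 76; pocket 31; hood 113; front 100.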